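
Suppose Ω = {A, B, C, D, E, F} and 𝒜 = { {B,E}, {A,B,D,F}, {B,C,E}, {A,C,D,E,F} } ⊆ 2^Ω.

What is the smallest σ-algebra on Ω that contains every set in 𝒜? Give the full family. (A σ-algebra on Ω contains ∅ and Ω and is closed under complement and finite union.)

Take S₀ = 𝒜 ∪ {∅, Ω} = { ∅, {B,E}, {B,C,E}, {A,B,D,F}, {A,C,D,E,F}, Ω }.
Iteration 1: +5 →
  {B}  = {A,C,D,E,F}ᶜ
  {C,E}  = {A,B,D,F}ᶜ
  {A,D,F}  = {B,C,E}ᶜ
  {A,C,D,F}  = {B,E}ᶜ
  {A,B,D,E,F}  = {B,E} ∪ {A,B,D,F}
  — 11 sets.
Iteration 2 adds 2:
  {C}  = {A,B,D,E,F}ᶜ
  {A,B,C,D,F}  = {A,B,D,F} ∪ {A,C,D,F}
  — 13 sets.
Iteration 3 (2 new):
  {E}  = {A,B,C,D,F}ᶜ
  {B,C}  = {C} ∪ {B}
  — 15 sets.
Iteration 4: 1 new —
  {A,D,E,F}  = {B,C}ᶜ
  — 16 sets.
After Iteration 5 the family is unchanged; done.

Hence σ(𝒜) has 16 members: { ∅, {B}, {C}, {E}, {B,C}, {B,E}, {C,E}, {A,D,F}, {B,C,E}, {A,B,D,F}, {A,C,D,F}, {A,D,E,F}, {A,B,C,D,F}, {A,B,D,E,F}, {A,C,D,E,F}, Ω }.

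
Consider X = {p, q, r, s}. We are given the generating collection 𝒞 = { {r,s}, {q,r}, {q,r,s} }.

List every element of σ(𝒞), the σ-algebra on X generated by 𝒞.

σ(𝒞) (16 sets): { ∅, {p}, {q}, {r}, {s}, {p,q}, {p,r}, {p,s}, {q,r}, {q,s}, {r,s}, {p,q,r}, {p,q,s}, {p,r,s}, {q,r,s}, X }

Trace:
Seed the family with 𝒞 together with ∅ and X: { ∅, {q,r}, {r,s}, {q,r,s}, X }.
Round 1 (3 new):
  {p}  = ᶜ of {q,r,s}
  {p,q}  = ᶜ of {r,s}
  {p,s}  = ᶜ of {q,r}
Round 2. New:
  {p,q,r}  = {q,r} ∪ {p,q}
  {p,q,s}  = {p,s} ∪ {p,q}
  {p,r,s}  = {r,s} ∪ {p,s}
Round 3 (3 new):
  {q}  = ᶜ of {p,r,s}
  {r}  = ᶜ of {p,q,s}
  {s}  = ᶜ of {p,q,r}
Round 4: +2 →
  {p,r}  = {r} ∪ {p}
  {q,s}  = {s} ∪ {q}
Round 5: stable.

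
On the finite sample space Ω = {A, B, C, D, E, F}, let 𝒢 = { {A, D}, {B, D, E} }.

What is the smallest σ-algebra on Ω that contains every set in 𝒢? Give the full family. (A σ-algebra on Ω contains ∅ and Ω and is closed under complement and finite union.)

σ(𝒢) = { {}, {A}, {D}, {A, D}, {B, E}, {C, F}, {A, B, E}, {A, C, F}, {B, D, E}, {C, D, F}, {A, B, D, E}, {A, C, D, F}, {B, C, E, F}, {A, B, C, E, F}, {B, C, D, E, F}, Ω }

Check:
Start: 𝒢 ∪ {∅, Ω} = { {}, {A, D}, {B, D, E}, Ω }.
Round 1 adds 3:
  {A, C, F}  = complement {B, D, E}
  {A, B, D, E}  = {B, D, E} ∪ {A, D}
  {B, C, E, F}  = complement {A, D}
  |family| = 7
Round 2. New:
  {C, F}  = complement {A, B, D, E}
  {A, C, D, F}  = {A, D} ∪ {A, C, F}
  {A, B, C, E, F}  = {A, C, F} ∪ {B, C, E, F}
  {B, C, D, E, F}  = {B, C, E, F} ∪ {B, D, E}
  |family| = 11
Round 3. New:
  {A}  = complement {B, C, D, E, F}
  {D}  = complement {A, B, C, E, F}
  {B, E}  = complement {A, C, D, F}
  |family| = 14
Round 4 (2 new):
  {A, B, E}  = {B, E} ∪ {A}
  {C, D, F}  = {C, F} ∪ {D}
  |family| = 16
Round 5: closed — nothing new.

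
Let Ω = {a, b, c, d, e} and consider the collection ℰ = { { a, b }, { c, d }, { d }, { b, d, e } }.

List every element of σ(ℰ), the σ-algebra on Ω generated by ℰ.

σ(ℰ) = { ∅, { a }, { b }, { c }, { d }, { e }, { a, b }, { a, c }, { a, d }, { a, e }, { b, c }, { b, d }, { b, e }, { c, d }, { c, e }, { d, e }, { a, b, c }, { a, b, d }, { a, b, e }, { a, c, d }, { a, c, e }, { a, d, e }, { b, c, d }, { b, c, e }, { b, d, e }, { c, d, e }, { a, b, c, d }, { a, b, c, e }, { a, b, d, e }, { a, c, d, e }, { b, c, d, e }, Ω }

Check:
Take S₀ = ℰ ∪ {∅, Ω} = { ∅, { d }, { a, b }, { c, d }, { b, d, e }, Ω }.
Round 1: 8 new —
  { a, c }  = Ω∖{ b, d, e }
  { a, b, d }  = { a, b } ∪ { d }
  { a, b, e }  = Ω∖{ c, d }
  { c, d, e }  = Ω∖{ a, b }
  { a, b, c, d }  = { c, d } ∪ { a, b }
  { a, b, c, e }  = Ω∖{ d }
  { a, b, d, e }  = { a, b } ∪ { b, d, e }
  { b, c, d, e }  = { c, d } ∪ { b, d, e }
Round 2 adds 7:
  { a }  = Ω∖{ b, c, d, e }
  { c }  = Ω∖{ a, b, d, e }
  { e }  = Ω∖{ a, b, c, d }
  { c, e }  = Ω∖{ a, b, d }
  { a, b, c }  = { a, b } ∪ { a, c }
  { a, c, d }  = { c, d } ∪ { a, c }
  { a, c, d, e }  = { c, d, e } ∪ { a, c }
Round 3 (6 new):
  { b }  = Ω∖{ a, c, d, e }
  { a, d }  = { d } ∪ { a }
  { a, e }  = { e } ∪ { a }
  { b, e }  = Ω∖{ a, c, d }
  { d, e }  = Ω∖{ a, b, c }
  { a, c, e }  = { a, c } ∪ { c, e }
Round 4: 5 new —
  { b, c }  = { b } ∪ { c }
  { b, d }  = Ω∖{ a, c, e }
  { a, d, e }  = { e } ∪ { a, d }
  { b, c, d }  = Ω∖{ a, e }
  { b, c, e }  = Ω∖{ a, d }
After Round 5 the family is unchanged; done.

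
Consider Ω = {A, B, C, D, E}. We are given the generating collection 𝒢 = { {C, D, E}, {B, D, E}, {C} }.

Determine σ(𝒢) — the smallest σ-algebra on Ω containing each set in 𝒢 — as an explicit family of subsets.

Take S₀ = 𝒢 ∪ {∅, Ω} = { {}, {C}, {B, D, E}, {C, D, E}, Ω }.
Iteration 1: +4 →
  {A, B}  = {C, D, E}ᶜ
  {A, C}  = {B, D, E}ᶜ
  {A, B, D, E}  = {C}ᶜ
  {B, C, D, E}  = {C} ∪ {B, D, E}
Iteration 2. New:
  {A}  = {B, C, D, E}ᶜ
  {A, B, C}  = {A, B} ∪ {C}
  {A, C, D, E}  = {C, D, E} ∪ {A, C}
Iteration 3. New:
  {B}  = {A, C, D, E}ᶜ
  {D, E}  = {A, B, C}ᶜ
Iteration 4: 2 new —
  {B, C}  = {C} ∪ {B}
  {A, D, E}  = {D, E} ∪ {A}
After Iteration 5 the family is unchanged; done.

σ(𝒢) = { {}, {A}, {B}, {C}, {A, B}, {A, C}, {B, C}, {D, E}, {A, B, C}, {A, D, E}, {B, D, E}, {C, D, E}, {A, B, D, E}, {A, C, D, E}, {B, C, D, E}, Ω }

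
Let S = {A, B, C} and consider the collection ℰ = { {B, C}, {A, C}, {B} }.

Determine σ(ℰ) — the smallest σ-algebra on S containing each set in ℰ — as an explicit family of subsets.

Seed the family with ℰ together with ∅ and S: { ∅, {B}, {A, C}, {B, C}, S }.
Round 1. New:
  {A}  = S∖{B, C}
  |family| = 6
Round 2: 1 new —
  {A, B}  = {B} ∪ {A}
  |family| = 7
Round 3: 1 new —
  {C}  = S∖{A, B}
  |family| = 8
Round 4: stable.

Hence σ(ℰ) has 8 members: { ∅, {A}, {B}, {C}, {A, B}, {A, C}, {B, C}, S }.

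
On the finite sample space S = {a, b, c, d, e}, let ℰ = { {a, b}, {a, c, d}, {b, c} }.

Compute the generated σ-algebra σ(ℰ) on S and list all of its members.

Take S₀ = ℰ ∪ {∅, S} = { {}, {a, b}, {b, c}, {a, c, d}, S }.
Step 1: +5 →
  {b, e}  = complement {a, c, d}
  {a, b, c}  = {b, c} ∪ {a, b}
  {a, d, e}  = complement {b, c}
  {c, d, e}  = complement {a, b}
  {a, b, c, d}  = {a, c, d} ∪ {b, c}
  — 10 sets.
Step 2: 8 new —
  {e}  = complement {a, b, c, d}
  {d, e}  = complement {a, b, c}
  {a, b, e}  = {b, e} ∪ {a, b}
  {b, c, e}  = {b, e} ∪ {b, c}
  {a, b, c, e}  = {b, e} ∪ {a, b, c}
  {a, b, d, e}  = {a, d, e} ∪ {b, e}
  {a, c, d, e}  = {a, d, e} ∪ {c, d, e}
  {b, c, d, e}  = {b, e} ∪ {c, d, e}
  — 18 sets.
Step 3. New:
  {a}  = complement {b, c, d, e}
  {b}  = complement {a, c, d, e}
  {c}  = complement {a, b, d, e}
  {d}  = complement {a, b, c, e}
  {a, d}  = complement {b, c, e}
  {c, d}  = complement {a, b, e}
  {b, d, e}  = {d, e} ∪ {b, e}
  — 25 sets.
Step 4: +6 →
  {a, c}  = complement {b, d, e}
  {a, e}  = {e} ∪ {a}
  {b, d}  = {b} ∪ {d}
  {c, e}  = {e} ∪ {c}
  {a, b, d}  = {a, b} ∪ {a, d}
  {b, c, d}  = {c, d} ∪ {b}
  — 31 sets.
Step 5. New:
  {a, c, e}  = complement {b, d}
  — 32 sets.
Step 6: no new sets; the family is a σ-algebra.

|σ(ℰ)| = 32.  σ(ℰ) = { {}, {a}, {b}, {c}, {d}, {e}, {a, b}, {a, c}, {a, d}, {a, e}, {b, c}, {b, d}, {b, e}, {c, d}, {c, e}, {d, e}, {a, b, c}, {a, b, d}, {a, b, e}, {a, c, d}, {a, c, e}, {a, d, e}, {b, c, d}, {b, c, e}, {b, d, e}, {c, d, e}, {a, b, c, d}, {a, b, c, e}, {a, b, d, e}, {a, c, d, e}, {b, c, d, e}, S }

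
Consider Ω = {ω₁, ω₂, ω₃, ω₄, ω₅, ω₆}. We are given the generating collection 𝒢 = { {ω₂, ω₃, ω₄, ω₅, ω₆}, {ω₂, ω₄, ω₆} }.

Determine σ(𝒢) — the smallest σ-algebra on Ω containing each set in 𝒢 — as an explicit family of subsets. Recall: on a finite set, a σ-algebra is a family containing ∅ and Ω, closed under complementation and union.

σ(𝒢) (8 sets): { {}, {ω₁}, {ω₃, ω₅}, {ω₁, ω₃, ω₅}, {ω₂, ω₄, ω₆}, {ω₁, ω₂, ω₄, ω₆}, {ω₂, ω₃, ω₄, ω₅, ω₆}, Ω }

Trace:
Start: 𝒢 ∪ {∅, Ω} = { {}, {ω₂, ω₄, ω₆}, {ω₂, ω₃, ω₄, ω₅, ω₆}, Ω }.
Iteration 1: +2 →
  {ω₁}  = {ω₂, ω₃, ω₄, ω₅, ω₆}ᶜ
  {ω₁, ω₃, ω₅}  = {ω₂, ω₄, ω₆}ᶜ
  |family| = 6
Iteration 2: +1 →
  {ω₁, ω₂, ω₄, ω₆}  = {ω₂, ω₄, ω₆} ∪ {ω₁}
  |family| = 7
Iteration 3 adds 1:
  {ω₃, ω₅}  = {ω₁, ω₂, ω₄, ω₆}ᶜ
  |family| = 8
Iteration 4: already closed under ᶜ and ∪.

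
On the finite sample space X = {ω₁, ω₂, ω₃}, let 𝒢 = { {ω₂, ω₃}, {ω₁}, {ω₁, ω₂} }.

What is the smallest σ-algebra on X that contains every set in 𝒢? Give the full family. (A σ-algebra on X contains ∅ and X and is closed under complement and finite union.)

Start: 𝒢 ∪ {∅, X} = { {}, {ω₁}, {ω₁, ω₂}, {ω₂, ω₃}, X }.
Step 1. New:
  {ω₃}  = {ω₁, ω₂}ᶜ
  |family| = 6
Step 2 (1 new):
  {ω₁, ω₃}  = {ω₃} ∪ {ω₁}
  |family| = 7
Step 3: 1 new —
  {ω₂}  = {ω₁, ω₃}ᶜ
  |family| = 8
Step 4: closed — nothing new.

Hence σ(𝒢) has 8 members: { {}, {ω₁}, {ω₂}, {ω₃}, {ω₁, ω₂}, {ω₁, ω₃}, {ω₂, ω₃}, X }.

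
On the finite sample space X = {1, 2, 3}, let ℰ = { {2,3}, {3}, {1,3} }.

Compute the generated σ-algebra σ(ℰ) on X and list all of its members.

Take S₀ = ℰ ∪ {∅, X} = { {}, {3}, {1,3}, {2,3}, X }.
Pass 1 adds 3:
  {1}  = {2,3}ᶜ
  {2}  = {1,3}ᶜ
  {1,2}  = {3}ᶜ
  (now 8)
Pass 2: stable.

Hence σ(ℰ) has 8 members: { {}, {1}, {2}, {3}, {1,2}, {1,3}, {2,3}, X }.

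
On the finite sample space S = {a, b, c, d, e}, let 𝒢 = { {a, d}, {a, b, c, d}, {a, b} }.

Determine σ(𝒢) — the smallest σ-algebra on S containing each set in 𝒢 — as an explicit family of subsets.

σ(𝒢) (32 sets): { {}, {a}, {b}, {c}, {d}, {e}, {a, b}, {a, c}, {a, d}, {a, e}, {b, c}, {b, d}, {b, e}, {c, d}, {c, e}, {d, e}, {a, b, c}, {a, b, d}, {a, b, e}, {a, c, d}, {a, c, e}, {a, d, e}, {b, c, d}, {b, c, e}, {b, d, e}, {c, d, e}, {a, b, c, d}, {a, b, c, e}, {a, b, d, e}, {a, c, d, e}, {b, c, d, e}, S }

Derivation:
Start: 𝒢 ∪ {∅, S} = { {}, {a, b}, {a, d}, {a, b, c, d}, S }.
Step 1. New:
  {e}  = complement {a, b, c, d}
  {a, b, d}  = {a, d} ∪ {a, b}
  {b, c, e}  = complement {a, d}
  {c, d, e}  = complement {a, b}
  — 9 sets.
Step 2: +7 →
  {c, e}  = complement {a, b, d}
  {a, b, e}  = {a, b} ∪ {e}
  {a, d, e}  = {e} ∪ {a, d}
  {a, b, c, e}  = {a, b} ∪ {b, c, e}
  {a, b, d, e}  = {a, b, d} ∪ {e}
  {a, c, d, e}  = {c, d, e} ∪ {a, d}
  {b, c, d, e}  = {c, d, e} ∪ {b, c, e}
  — 16 sets.
Step 3: +6 →
  {a}  = complement {b, c, d, e}
  {b}  = complement {a, c, d, e}
  {c}  = complement {a, b, d, e}
  {d}  = complement {a, b, c, e}
  {b, c}  = complement {a, d, e}
  {c, d}  = complement {a, b, e}
  — 22 sets.
Step 4: 9 new —
  {a, c}  = {c} ∪ {a}
  {a, e}  = {e} ∪ {a}
  {b, d}  = {b} ∪ {d}
  {b, e}  = {b} ∪ {e}
  {d, e}  = {e} ∪ {d}
  {a, b, c}  = {a, b} ∪ {c}
  {a, c, d}  = {c, d} ∪ {a, d}
  {a, c, e}  = {c, e} ∪ {a}
  {b, c, d}  = {c, d} ∪ {b}
  — 31 sets.
Step 5: +1 →
  {b, d, e}  = complement {a, c}
  — 32 sets.
Step 6: already closed under ᶜ and ∪.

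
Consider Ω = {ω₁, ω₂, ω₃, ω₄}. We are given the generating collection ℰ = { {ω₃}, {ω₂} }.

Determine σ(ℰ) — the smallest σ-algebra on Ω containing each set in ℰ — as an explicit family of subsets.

Start: ℰ ∪ {∅, Ω} = { ∅, {ω₂}, {ω₃}, Ω }.
Iteration 1: 3 new —
  {ω₂,ω₃}  = {ω₃} ∪ {ω₂}
  {ω₁,ω₂,ω₄}  = Ω∖{ω₃}
  {ω₁,ω₃,ω₄}  = Ω∖{ω₂}
  |family| = 7
Iteration 2. New:
  {ω₁,ω₄}  = Ω∖{ω₂,ω₃}
  |family| = 8
Iteration 3: no new sets; the family is a σ-algebra.

Therefore σ(ℰ) = { ∅, {ω₂}, {ω₃}, {ω₁,ω₄}, {ω₂,ω₃}, {ω₁,ω₂,ω₄}, {ω₁,ω₃,ω₄}, Ω } (|σ(ℰ)| = 8).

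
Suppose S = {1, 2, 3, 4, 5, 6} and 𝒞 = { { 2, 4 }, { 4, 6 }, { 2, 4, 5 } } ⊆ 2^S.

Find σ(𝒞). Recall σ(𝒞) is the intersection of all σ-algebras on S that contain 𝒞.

σ(𝒞) = { ∅, { 2 }, { 4 }, { 5 }, { 6 }, { 1, 3 }, { 2, 4 }, { 2, 5 }, { 2, 6 }, { 4, 5 }, { 4, 6 }, { 5, 6 }, { 1, 2, 3 }, { 1, 3, 4 }, { 1, 3, 5 }, { 1, 3, 6 }, { 2, 4, 5 }, { 2, 4, 6 }, { 2, 5, 6 }, { 4, 5, 6 }, { 1, 2, 3, 4 }, { 1, 2, 3, 5 }, { 1, 2, 3, 6 }, { 1, 3, 4, 5 }, { 1, 3, 4, 6 }, { 1, 3, 5, 6 }, { 2, 4, 5, 6 }, { 1, 2, 3, 4, 5 }, { 1, 2, 3, 4, 6 }, { 1, 2, 3, 5, 6 }, { 1, 3, 4, 5, 6 }, S }

Derivation:
Seed the family with 𝒞 together with ∅ and S: { ∅, { 2, 4 }, { 4, 6 }, { 2, 4, 5 }, S }.
Round 1 adds 5:
  { 1, 3, 6 }  = ᶜ of { 2, 4, 5 }
  { 2, 4, 6 }  = { 4, 6 } ∪ { 2, 4 }
  { 1, 2, 3, 5 }  = ᶜ of { 4, 6 }
  { 1, 3, 5, 6 }  = ᶜ of { 2, 4 }
  { 2, 4, 5, 6 }  = { 4, 6 } ∪ { 2, 4, 5 }
  [10 total]
Round 2: 7 new —
  { 1, 3 }  = ᶜ of { 2, 4, 5, 6 }
  { 1, 3, 5 }  = ᶜ of { 2, 4, 6 }
  { 1, 3, 4, 6 }  = { 1, 3, 6 } ∪ { 4, 6 }
  { 1, 2, 3, 4, 5 }  = { 1, 2, 3, 5 } ∪ { 2, 4 }
  { 1, 2, 3, 4, 6 }  = { 2, 4, 6 } ∪ { 1, 3, 6 }
  { 1, 2, 3, 5, 6 }  = { 1, 3, 5, 6 } ∪ { 1, 2, 3, 5 }
  { 1, 3, 4, 5, 6 }  = { 1, 3, 5, 6 } ∪ { 4, 6 }
  [17 total]
Round 3: 6 new —
  { 2 }  = ᶜ of { 1, 3, 4, 5, 6 }
  { 4 }  = ᶜ of { 1, 2, 3, 5, 6 }
  { 5 }  = ᶜ of { 1, 2, 3, 4, 6 }
  { 6 }  = ᶜ of { 1, 2, 3, 4, 5 }
  { 2, 5 }  = ᶜ of { 1, 3, 4, 6 }
  { 1, 2, 3, 4 }  = { 1, 3 } ∪ { 2, 4 }
  [23 total]
Round 4 adds 9:
  { 2, 6 }  = { 2 } ∪ { 6 }
  { 4, 5 }  = { 5 } ∪ { 4 }
  { 5, 6 }  = ᶜ of { 1, 2, 3, 4 }
  { 1, 2, 3 }  = { 2 } ∪ { 1, 3 }
  { 1, 3, 4 }  = { 1, 3 } ∪ { 4 }
  { 2, 5, 6 }  = { 2, 5 } ∪ { 6 }
  { 4, 5, 6 }  = { 5 } ∪ { 4, 6 }
  { 1, 2, 3, 6 }  = { 1, 3, 6 } ∪ { 2 }
  { 1, 3, 4, 5 }  = { 1, 3, 5 } ∪ { 4 }
  [32 total]
After Round 5 the family is unchanged; done.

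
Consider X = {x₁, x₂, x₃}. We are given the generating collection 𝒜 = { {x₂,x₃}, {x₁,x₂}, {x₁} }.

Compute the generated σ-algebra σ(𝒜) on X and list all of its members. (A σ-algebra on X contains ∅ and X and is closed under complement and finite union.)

Initial family (5 sets): { {}, {x₁}, {x₁,x₂}, {x₂,x₃}, X }.
Step 1. New:
  {x₃}  = ᶜ of {x₁,x₂}
  — 6 sets.
Step 2: +1 →
  {x₁,x₃}  = {x₃} ∪ {x₁}
  — 7 sets.
Step 3 (1 new):
  {x₂}  = ᶜ of {x₁,x₃}
  — 8 sets.
Step 4: no new sets; the family is a σ-algebra.

σ(𝒜) = { {}, {x₁}, {x₂}, {x₃}, {x₁,x₂}, {x₁,x₃}, {x₂,x₃}, X }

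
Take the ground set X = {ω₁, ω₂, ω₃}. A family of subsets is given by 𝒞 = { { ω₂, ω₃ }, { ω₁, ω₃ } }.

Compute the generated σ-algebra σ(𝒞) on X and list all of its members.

Seed the family with 𝒞 together with ∅ and X: { ∅, { ω₁, ω₃ }, { ω₂, ω₃ }, X }.
Step 1: +2 →
  { ω₁ }  = complement { ω₂, ω₃ }
  { ω₂ }  = complement { ω₁, ω₃ }
  |family| = 6
Step 2: +1 →
  { ω₁, ω₂ }  = { ω₂ } ∪ { ω₁ }
  |family| = 7
Step 3 (1 new):
  { ω₃ }  = complement { ω₁, ω₂ }
  |family| = 8
Step 4: already closed under ᶜ and ∪.

Therefore σ(𝒞) = { ∅, { ω₁ }, { ω₂ }, { ω₃ }, { ω₁, ω₂ }, { ω₁, ω₃ }, { ω₂, ω₃ }, X } (|σ(𝒞)| = 8).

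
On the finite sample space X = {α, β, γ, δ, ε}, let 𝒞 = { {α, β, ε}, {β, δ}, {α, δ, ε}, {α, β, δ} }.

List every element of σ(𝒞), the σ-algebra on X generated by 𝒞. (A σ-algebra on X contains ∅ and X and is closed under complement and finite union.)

|σ(𝒞)| = 32.  σ(𝒞) = { ∅, {α}, {β}, {γ}, {δ}, {ε}, {α, β}, {α, γ}, {α, δ}, {α, ε}, {β, γ}, {β, δ}, {β, ε}, {γ, δ}, {γ, ε}, {δ, ε}, {α, β, γ}, {α, β, δ}, {α, β, ε}, {α, γ, δ}, {α, γ, ε}, {α, δ, ε}, {β, γ, δ}, {β, γ, ε}, {β, δ, ε}, {γ, δ, ε}, {α, β, γ, δ}, {α, β, γ, ε}, {α, β, δ, ε}, {α, γ, δ, ε}, {β, γ, δ, ε}, X }

Trace:
Start: 𝒞 ∪ {∅, X} = { ∅, {β, δ}, {α, β, δ}, {α, β, ε}, {α, δ, ε}, X }.
Iteration 1: +5 →
  {β, γ}  = {α, δ, ε}ᶜ
  {γ, δ}  = {α, β, ε}ᶜ
  {γ, ε}  = {α, β, δ}ᶜ
  {α, γ, ε}  = {β, δ}ᶜ
  {α, β, δ, ε}  = {α, δ, ε} ∪ {α, β, ε}
  — 11 sets.
Iteration 2 (8 new):
  {γ}  = {α, β, δ, ε}ᶜ
  {β, γ, δ}  = {γ, δ} ∪ {β, γ}
  {β, γ, ε}  = {β, γ} ∪ {γ, ε}
  {γ, δ, ε}  = {γ, δ} ∪ {γ, ε}
  {α, β, γ, δ}  = {γ, δ} ∪ {α, β, δ}
  {α, β, γ, ε}  = {α, γ, ε} ∪ {α, β, ε}
  {α, γ, δ, ε}  = {α, δ, ε} ∪ {γ, δ}
  {β, γ, δ, ε}  = {γ, ε} ∪ {β, δ}
  — 19 sets.
Iteration 3 adds 7:
  {α}  = {β, γ, δ, ε}ᶜ
  {β}  = {α, γ, δ, ε}ᶜ
  {δ}  = {α, β, γ, ε}ᶜ
  {ε}  = {α, β, γ, δ}ᶜ
  {α, β}  = {γ, δ, ε}ᶜ
  {α, δ}  = {β, γ, ε}ᶜ
  {α, ε}  = {β, γ, δ}ᶜ
  — 26 sets.
Iteration 4. New:
  {α, γ}  = {γ} ∪ {α}
  {β, ε}  = {β} ∪ {ε}
  {δ, ε}  = {ε} ∪ {δ}
  {α, β, γ}  = {α, β} ∪ {γ}
  {α, γ, δ}  = {γ, δ} ∪ {α, δ}
  {β, δ, ε}  = {ε} ∪ {β, δ}
  — 32 sets.
Iteration 5 adds nothing — fixpoint reached.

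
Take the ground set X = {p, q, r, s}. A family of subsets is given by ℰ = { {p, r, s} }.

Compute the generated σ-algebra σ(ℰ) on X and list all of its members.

σ(ℰ) (4 sets): { {}, {q}, {p, r, s}, X }

Check:
Start: ℰ ∪ {∅, X} = { {}, {p, r, s}, X }.
Iteration 1 adds 1:
  {q}  = complement {p, r, s}
  (now 4)
Iteration 2: stable.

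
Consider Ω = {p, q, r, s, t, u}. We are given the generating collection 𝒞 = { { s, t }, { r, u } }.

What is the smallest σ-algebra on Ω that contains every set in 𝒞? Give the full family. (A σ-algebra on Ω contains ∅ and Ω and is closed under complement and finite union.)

Take S₀ = 𝒞 ∪ {∅, Ω} = { {  }, { r, u }, { s, t }, Ω }.
Round 1 (3 new):
  { p, q, r, u }  = Ω∖{ s, t }
  { p, q, s, t }  = Ω∖{ r, u }
  { r, s, t, u }  = { s, t } ∪ { r, u }
  — 7 sets.
Round 2. New:
  { p, q }  = Ω∖{ r, s, t, u }
  — 8 sets.
Round 3: closed — nothing new.

Therefore σ(𝒞) = { {  }, { p, q }, { r, u }, { s, t }, { p, q, r, u }, { p, q, s, t }, { r, s, t, u }, Ω } (|σ(𝒞)| = 8).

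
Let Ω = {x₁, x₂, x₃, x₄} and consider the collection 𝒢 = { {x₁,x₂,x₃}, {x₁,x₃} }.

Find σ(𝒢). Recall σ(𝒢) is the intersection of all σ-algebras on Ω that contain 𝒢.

|σ(𝒢)| = 8.  σ(𝒢) = { {}, {x₂}, {x₄}, {x₁,x₃}, {x₂,x₄}, {x₁,x₂,x₃}, {x₁,x₃,x₄}, Ω }

Check:
Seed the family with 𝒢 together with ∅ and Ω: { {}, {x₁,x₃}, {x₁,x₂,x₃}, Ω }.
Round 1 adds 2:
  {x₄}  = Ω∖{x₁,x₂,x₃}
  {x₂,x₄}  = Ω∖{x₁,x₃}
  (now 6)
Round 2. New:
  {x₁,x₃,x₄}  = {x₁,x₃} ∪ {x₄}
  (now 7)
Round 3 (1 new):
  {x₂}  = Ω∖{x₁,x₃,x₄}
  (now 8)
After Round 4 the family is unchanged; done.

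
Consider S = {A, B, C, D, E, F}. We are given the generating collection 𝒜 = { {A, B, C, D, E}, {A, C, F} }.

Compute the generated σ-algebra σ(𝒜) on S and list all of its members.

Start: 𝒜 ∪ {∅, S} = { ∅, {A, C, F}, {A, B, C, D, E}, S }.
Iteration 1: 2 new —
  {F}  = ᶜ of {A, B, C, D, E}
  {B, D, E}  = ᶜ of {A, C, F}
  [6 total]
Iteration 2 (1 new):
  {B, D, E, F}  = {B, D, E} ∪ {F}
  [7 total]
Iteration 3 (1 new):
  {A, C}  = ᶜ of {B, D, E, F}
  [8 total]
After Iteration 4 the family is unchanged; done.

Hence σ(𝒜) has 8 members: { ∅, {F}, {A, C}, {A, C, F}, {B, D, E}, {B, D, E, F}, {A, B, C, D, E}, S }.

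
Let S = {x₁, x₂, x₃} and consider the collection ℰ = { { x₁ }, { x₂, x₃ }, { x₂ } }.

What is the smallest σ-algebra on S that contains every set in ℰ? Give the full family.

Start: ℰ ∪ {∅, S} = { ∅, { x₁ }, { x₂ }, { x₂, x₃ }, S }.
Step 1 adds 2:
  { x₁, x₂ }  = { x₂ } ∪ { x₁ }
  { x₁, x₃ }  = { x₂ }ᶜ
  (now 7)
Step 2 (1 new):
  { x₃ }  = { x₁, x₂ }ᶜ
  (now 8)
Step 3: stable.

|σ(ℰ)| = 8.  σ(ℰ) = { ∅, { x₁ }, { x₂ }, { x₃ }, { x₁, x₂ }, { x₁, x₃ }, { x₂, x₃ }, S }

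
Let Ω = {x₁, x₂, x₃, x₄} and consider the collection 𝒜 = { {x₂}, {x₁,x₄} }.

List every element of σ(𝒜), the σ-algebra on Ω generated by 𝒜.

Initial family (4 sets): { ∅, {x₂}, {x₁,x₄}, Ω }.
Round 1 adds 3:
  {x₂,x₃}  = {x₁,x₄}ᶜ
  {x₁,x₂,x₄}  = {x₂} ∪ {x₁,x₄}
  {x₁,x₃,x₄}  = {x₂}ᶜ
  — 7 sets.
Round 2: +1 →
  {x₃}  = {x₁,x₂,x₄}ᶜ
  — 8 sets.
Round 3: already closed under ᶜ and ∪.

Hence σ(𝒜) has 8 members: { ∅, {x₂}, {x₃}, {x₁,x₄}, {x₂,x₃}, {x₁,x₂,x₄}, {x₁,x₃,x₄}, Ω }.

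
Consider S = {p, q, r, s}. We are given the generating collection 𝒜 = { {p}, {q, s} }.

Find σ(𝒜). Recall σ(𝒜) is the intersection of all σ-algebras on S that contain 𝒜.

Answer: σ(𝒜) = { {}, {p}, {r}, {p, r}, {q, s}, {p, q, s}, {q, r, s}, S }

Derivation:
Start: 𝒜 ∪ {∅, S} = { {}, {p}, {q, s}, S }.
Pass 1: 3 new —
  {p, r}  = complement {q, s}
  {p, q, s}  = {q, s} ∪ {p}
  {q, r, s}  = complement {p}
Pass 2 (1 new):
  {r}  = complement {p, q, s}
Pass 3: closed — nothing new.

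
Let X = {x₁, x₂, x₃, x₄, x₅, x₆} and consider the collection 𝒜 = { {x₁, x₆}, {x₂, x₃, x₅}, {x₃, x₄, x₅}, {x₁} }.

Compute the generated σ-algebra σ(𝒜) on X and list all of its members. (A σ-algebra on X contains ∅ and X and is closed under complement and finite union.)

Begin from { {}, {x₁}, {x₁, x₆}, {x₂, x₃, x₅}, {x₃, x₄, x₅}, X } (that is, 𝒜 plus ∅ and X).
Round 1 adds 8:
  {x₁, x₂, x₆}  = {x₃, x₄, x₅}ᶜ
  {x₁, x₄, x₆}  = {x₂, x₃, x₅}ᶜ
  {x₁, x₂, x₃, x₅}  = {x₂, x₃, x₅} ∪ {x₁}
  {x₁, x₃, x₄, x₅}  = {x₃, x₄, x₅} ∪ {x₁}
  {x₂, x₃, x₄, x₅}  = {x₁, x₆}ᶜ
  {x₁, x₂, x₃, x₅, x₆}  = {x₂, x₃, x₅} ∪ {x₁, x₆}
  {x₁, x₃, x₄, x₅, x₆}  = {x₃, x₄, x₅} ∪ {x₁, x₆}
  {x₂, x₃, x₄, x₅, x₆}  = {x₁}ᶜ
Round 2. New:
  {x₂}  = {x₁, x₃, x₄, x₅, x₆}ᶜ
  {x₄}  = {x₁, x₂, x₃, x₅, x₆}ᶜ
  {x₂, x₆}  = {x₁, x₃, x₄, x₅}ᶜ
  {x₄, x₆}  = {x₁, x₂, x₃, x₅}ᶜ
  {x₁, x₂, x₄, x₆}  = {x₁, x₄, x₆} ∪ {x₁, x₂, x₆}
  {x₁, x₂, x₃, x₄, x₅}  = {x₃, x₄, x₅} ∪ {x₁, x₂, x₃, x₅}
Round 3 (8 new):
  {x₆}  = {x₁, x₂, x₃, x₄, x₅}ᶜ
  {x₁, x₂}  = {x₂} ∪ {x₁}
  {x₁, x₄}  = {x₄} ∪ {x₁}
  {x₂, x₄}  = {x₂} ∪ {x₄}
  {x₃, x₅}  = {x₁, x₂, x₄, x₆}ᶜ
  {x₂, x₄, x₆}  = {x₂} ∪ {x₄, x₆}
  {x₂, x₃, x₅, x₆}  = {x₂, x₆} ∪ {x₂, x₃, x₅}
  {x₃, x₄, x₅, x₆}  = {x₃, x₄, x₅} ∪ {x₄, x₆}
Round 4. New:
  {x₁, x₂, x₄}  = {x₁, x₂} ∪ {x₁, x₄}
  {x₁, x₃, x₅}  = {x₂, x₄, x₆}ᶜ
  {x₃, x₅, x₆}  = {x₆} ∪ {x₃, x₅}
  {x₁, x₃, x₅, x₆}  = {x₂, x₄}ᶜ
Round 5: no new sets; the family is a σ-algebra.

σ(𝒜) = { {}, {x₁}, {x₂}, {x₄}, {x₆}, {x₁, x₂}, {x₁, x₄}, {x₁, x₆}, {x₂, x₄}, {x₂, x₆}, {x₃, x₅}, {x₄, x₆}, {x₁, x₂, x₄}, {x₁, x₂, x₆}, {x₁, x₃, x₅}, {x₁, x₄, x₆}, {x₂, x₃, x₅}, {x₂, x₄, x₆}, {x₃, x₄, x₅}, {x₃, x₅, x₆}, {x₁, x₂, x₃, x₅}, {x₁, x₂, x₄, x₆}, {x₁, x₃, x₄, x₅}, {x₁, x₃, x₅, x₆}, {x₂, x₃, x₄, x₅}, {x₂, x₃, x₅, x₆}, {x₃, x₄, x₅, x₆}, {x₁, x₂, x₃, x₄, x₅}, {x₁, x₂, x₃, x₅, x₆}, {x₁, x₃, x₄, x₅, x₆}, {x₂, x₃, x₄, x₅, x₆}, X }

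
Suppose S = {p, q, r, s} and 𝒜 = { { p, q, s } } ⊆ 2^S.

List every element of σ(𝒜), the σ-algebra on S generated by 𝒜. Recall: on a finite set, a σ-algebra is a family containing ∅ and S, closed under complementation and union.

Start: 𝒜 ∪ {∅, S} = { {  }, { p, q, s }, S }.
Step 1 (1 new):
  { r }  = { p, q, s }ᶜ
  — 4 sets.
Step 2 adds nothing — fixpoint reached.

σ(𝒜) = { {  }, { r }, { p, q, s }, S }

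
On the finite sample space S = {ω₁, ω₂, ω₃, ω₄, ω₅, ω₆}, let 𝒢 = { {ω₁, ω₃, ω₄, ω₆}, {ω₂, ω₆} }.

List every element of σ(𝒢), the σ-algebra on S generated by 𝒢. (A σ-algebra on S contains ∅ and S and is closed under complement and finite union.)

Initial family (4 sets): { {}, {ω₂, ω₆}, {ω₁, ω₃, ω₄, ω₆}, S }.
Pass 1 adds 3:
  {ω₂, ω₅}  = ᶜ of {ω₁, ω₃, ω₄, ω₆}
  {ω₁, ω₃, ω₄, ω₅}  = ᶜ of {ω₂, ω₆}
  {ω₁, ω₂, ω₃, ω₄, ω₆}  = {ω₂, ω₆} ∪ {ω₁, ω₃, ω₄, ω₆}
  (now 7)
Pass 2: 4 new —
  {ω₅}  = ᶜ of {ω₁, ω₂, ω₃, ω₄, ω₆}
  {ω₂, ω₅, ω₆}  = {ω₂, ω₅} ∪ {ω₂, ω₆}
  {ω₁, ω₂, ω₃, ω₄, ω₅}  = {ω₂, ω₅} ∪ {ω₁, ω₃, ω₄, ω₅}
  {ω₁, ω₃, ω₄, ω₅, ω₆}  = {ω₁, ω₃, ω₄, ω₅} ∪ {ω₁, ω₃, ω₄, ω₆}
  (now 11)
Pass 3: 3 new —
  {ω₂}  = ᶜ of {ω₁, ω₃, ω₄, ω₅, ω₆}
  {ω₆}  = ᶜ of {ω₁, ω₂, ω₃, ω₄, ω₅}
  {ω₁, ω₃, ω₄}  = ᶜ of {ω₂, ω₅, ω₆}
  (now 14)
Pass 4: +2 →
  {ω₅, ω₆}  = {ω₅} ∪ {ω₆}
  {ω₁, ω₂, ω₃, ω₄}  = {ω₁, ω₃, ω₄} ∪ {ω₂}
  (now 16)
Pass 5 adds nothing — fixpoint reached.

|σ(𝒢)| = 16.  σ(𝒢) = { {}, {ω₂}, {ω₅}, {ω₆}, {ω₂, ω₅}, {ω₂, ω₆}, {ω₅, ω₆}, {ω₁, ω₃, ω₄}, {ω₂, ω₅, ω₆}, {ω₁, ω₂, ω₃, ω₄}, {ω₁, ω₃, ω₄, ω₅}, {ω₁, ω₃, ω₄, ω₆}, {ω₁, ω₂, ω₃, ω₄, ω₅}, {ω₁, ω₂, ω₃, ω₄, ω₆}, {ω₁, ω₃, ω₄, ω₅, ω₆}, S }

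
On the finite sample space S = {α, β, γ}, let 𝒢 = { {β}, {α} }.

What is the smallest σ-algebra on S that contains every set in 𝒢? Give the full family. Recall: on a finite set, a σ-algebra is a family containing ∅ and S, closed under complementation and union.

Answer: σ(𝒢) = { {}, {α}, {β}, {γ}, {α, β}, {α, γ}, {β, γ}, S }

Derivation:
Start: 𝒢 ∪ {∅, S} = { {}, {α}, {β}, S }.
Pass 1. New:
  {α, β}  = {β} ∪ {α}
  {α, γ}  = S∖{β}
  {β, γ}  = S∖{α}
  — 7 sets.
Pass 2 adds 1:
  {γ}  = S∖{α, β}
  — 8 sets.
After Pass 3 the family is unchanged; done.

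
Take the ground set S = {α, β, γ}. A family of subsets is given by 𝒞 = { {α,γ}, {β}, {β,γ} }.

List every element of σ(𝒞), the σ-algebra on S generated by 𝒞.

Start: 𝒞 ∪ {∅, S} = { ∅, {β}, {α,γ}, {β,γ}, S }.
Step 1 adds 1:
  {α}  = ᶜ of {β,γ}
  [6 total]
Step 2 (1 new):
  {α,β}  = {β} ∪ {α}
  [7 total]
Step 3: +1 →
  {γ}  = ᶜ of {α,β}
  [8 total]
Step 4: no new sets; the family is a σ-algebra.

σ(𝒞) = { ∅, {α}, {β}, {γ}, {α,β}, {α,γ}, {β,γ}, S }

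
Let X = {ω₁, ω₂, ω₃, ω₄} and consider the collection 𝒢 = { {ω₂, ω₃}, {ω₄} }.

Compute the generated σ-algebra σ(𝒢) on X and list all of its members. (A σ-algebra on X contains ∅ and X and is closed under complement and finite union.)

σ(𝒢) = { {}, {ω₁}, {ω₄}, {ω₁, ω₄}, {ω₂, ω₃}, {ω₁, ω₂, ω₃}, {ω₂, ω₃, ω₄}, X }

Check:
Start: 𝒢 ∪ {∅, X} = { {}, {ω₄}, {ω₂, ω₃}, X }.
Iteration 1: 3 new —
  {ω₁, ω₄}  = {ω₂, ω₃}ᶜ
  {ω₁, ω₂, ω₃}  = {ω₄}ᶜ
  {ω₂, ω₃, ω₄}  = {ω₄} ∪ {ω₂, ω₃}
  — 7 sets.
Iteration 2. New:
  {ω₁}  = {ω₂, ω₃, ω₄}ᶜ
  — 8 sets.
Iteration 3: no new sets; the family is a σ-algebra.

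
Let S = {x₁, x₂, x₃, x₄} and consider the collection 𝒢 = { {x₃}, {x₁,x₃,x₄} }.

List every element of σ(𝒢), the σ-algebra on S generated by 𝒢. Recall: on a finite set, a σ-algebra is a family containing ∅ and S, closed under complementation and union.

Seed the family with 𝒢 together with ∅ and S: { {}, {x₃}, {x₁,x₃,x₄}, S }.
Round 1 adds 2:
  {x₂}  = ᶜ of {x₁,x₃,x₄}
  {x₁,x₂,x₄}  = ᶜ of {x₃}
  [6 total]
Round 2: 1 new —
  {x₂,x₃}  = {x₃} ∪ {x₂}
  [7 total]
Round 3. New:
  {x₁,x₄}  = ᶜ of {x₂,x₃}
  [8 total]
Round 4: closed — nothing new.

Hence σ(𝒢) has 8 members: { {}, {x₂}, {x₃}, {x₁,x₄}, {x₂,x₃}, {x₁,x₂,x₄}, {x₁,x₃,x₄}, S }.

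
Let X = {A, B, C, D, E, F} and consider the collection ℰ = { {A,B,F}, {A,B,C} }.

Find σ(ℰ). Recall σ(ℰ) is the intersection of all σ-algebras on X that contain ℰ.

Answer: σ(ℰ) = { {}, {C}, {F}, {A,B}, {C,F}, {D,E}, {A,B,C}, {A,B,F}, {C,D,E}, {D,E,F}, {A,B,C,F}, {A,B,D,E}, {C,D,E,F}, {A,B,C,D,E}, {A,B,D,E,F}, X }

Check:
Initial family (4 sets): { {}, {A,B,C}, {A,B,F}, X }.
Iteration 1: +3 →
  {C,D,E}  = X∖{A,B,F}
  {D,E,F}  = X∖{A,B,C}
  {A,B,C,F}  = {A,B,C} ∪ {A,B,F}
  (now 7)
Iteration 2. New:
  {D,E}  = X∖{A,B,C,F}
  {C,D,E,F}  = {C,D,E} ∪ {D,E,F}
  {A,B,C,D,E}  = {C,D,E} ∪ {A,B,C}
  {A,B,D,E,F}  = {A,B,F} ∪ {D,E,F}
  (now 11)
Iteration 3. New:
  {C}  = X∖{A,B,D,E,F}
  {F}  = X∖{A,B,C,D,E}
  {A,B}  = X∖{C,D,E,F}
  (now 14)
Iteration 4: 2 new —
  {C,F}  = {C} ∪ {F}
  {A,B,D,E}  = {D,E} ∪ {A,B}
  (now 16)
Iteration 5 adds nothing — fixpoint reached.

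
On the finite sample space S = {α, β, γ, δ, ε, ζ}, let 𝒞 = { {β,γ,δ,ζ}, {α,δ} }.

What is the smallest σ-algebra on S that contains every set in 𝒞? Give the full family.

Answer: σ(𝒞) = { {}, {α}, {δ}, {ε}, {α,δ}, {α,ε}, {δ,ε}, {α,δ,ε}, {β,γ,ζ}, {α,β,γ,ζ}, {β,γ,δ,ζ}, {β,γ,ε,ζ}, {α,β,γ,δ,ζ}, {α,β,γ,ε,ζ}, {β,γ,δ,ε,ζ}, S }

Working:
Seed the family with 𝒞 together with ∅ and S: { {}, {α,δ}, {β,γ,δ,ζ}, S }.
Step 1: 3 new —
  {α,ε}  = S∖{β,γ,δ,ζ}
  {β,γ,ε,ζ}  = S∖{α,δ}
  {α,β,γ,δ,ζ}  = {β,γ,δ,ζ} ∪ {α,δ}
  [7 total]
Step 2 (4 new):
  {ε}  = S∖{α,β,γ,δ,ζ}
  {α,δ,ε}  = {α,δ} ∪ {α,ε}
  {α,β,γ,ε,ζ}  = {α,ε} ∪ {β,γ,ε,ζ}
  {β,γ,δ,ε,ζ}  = {β,γ,δ,ζ} ∪ {β,γ,ε,ζ}
  [11 total]
Step 3 (3 new):
  {α}  = S∖{β,γ,δ,ε,ζ}
  {δ}  = S∖{α,β,γ,ε,ζ}
  {β,γ,ζ}  = S∖{α,δ,ε}
  [14 total]
Step 4: +2 →
  {δ,ε}  = {δ} ∪ {ε}
  {α,β,γ,ζ}  = {α} ∪ {β,γ,ζ}
  [16 total]
Step 5: already closed under ᶜ and ∪.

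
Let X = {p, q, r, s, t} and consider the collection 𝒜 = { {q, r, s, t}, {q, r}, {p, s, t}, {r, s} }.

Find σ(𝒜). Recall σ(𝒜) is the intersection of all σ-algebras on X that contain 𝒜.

Take S₀ = 𝒜 ∪ {∅, X} = { {}, {q, r}, {r, s}, {p, s, t}, {q, r, s, t}, X }.
Iteration 1: 4 new —
  {p}  = ᶜ of {q, r, s, t}
  {p, q, t}  = ᶜ of {r, s}
  {q, r, s}  = {r, s} ∪ {q, r}
  {p, r, s, t}  = {p, s, t} ∪ {r, s}
  (now 10)
Iteration 2 adds 7:
  {q}  = ᶜ of {p, r, s, t}
  {p, t}  = ᶜ of {q, r, s}
  {p, q, r}  = {q, r} ∪ {p}
  {p, r, s}  = {r, s} ∪ {p}
  {p, q, r, s}  = {q, r, s} ∪ {p}
  {p, q, r, t}  = {p, q, t} ∪ {q, r}
  {p, q, s, t}  = {p, s, t} ∪ {p, q, t}
  (now 17)
Iteration 3: 6 new —
  {r}  = ᶜ of {p, q, s, t}
  {s}  = ᶜ of {p, q, r, t}
  {t}  = ᶜ of {p, q, r, s}
  {p, q}  = {q} ∪ {p}
  {q, t}  = ᶜ of {p, r, s}
  {s, t}  = ᶜ of {p, q, r}
  (now 23)
Iteration 4 (9 new):
  {p, r}  = {r} ∪ {p}
  {p, s}  = {s} ∪ {p}
  {q, s}  = {q} ∪ {s}
  {r, t}  = {t} ∪ {r}
  {p, q, s}  = {p, q} ∪ {s}
  {p, r, t}  = {r} ∪ {p, t}
  {q, r, t}  = {q, t} ∪ {r}
  {q, s, t}  = {q, t} ∪ {s, t}
  {r, s, t}  = ᶜ of {p, q}
  (now 32)
Iteration 5 adds nothing — fixpoint reached.

Hence σ(𝒜) has 32 members: { {}, {p}, {q}, {r}, {s}, {t}, {p, q}, {p, r}, {p, s}, {p, t}, {q, r}, {q, s}, {q, t}, {r, s}, {r, t}, {s, t}, {p, q, r}, {p, q, s}, {p, q, t}, {p, r, s}, {p, r, t}, {p, s, t}, {q, r, s}, {q, r, t}, {q, s, t}, {r, s, t}, {p, q, r, s}, {p, q, r, t}, {p, q, s, t}, {p, r, s, t}, {q, r, s, t}, X }.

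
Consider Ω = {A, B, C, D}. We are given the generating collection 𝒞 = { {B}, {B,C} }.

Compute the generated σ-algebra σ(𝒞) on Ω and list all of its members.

Take S₀ = 𝒞 ∪ {∅, Ω} = { {}, {B}, {B,C}, Ω }.
Round 1. New:
  {A,D}  = {B,C}ᶜ
  {A,C,D}  = {B}ᶜ
  |family| = 6
Round 2. New:
  {A,B,D}  = {A,D} ∪ {B}
  |family| = 7
Round 3: +1 →
  {C}  = {A,B,D}ᶜ
  |family| = 8
Round 4: already closed under ᶜ and ∪.

Therefore σ(𝒞) = { {}, {B}, {C}, {A,D}, {B,C}, {A,B,D}, {A,C,D}, Ω } (|σ(𝒞)| = 8).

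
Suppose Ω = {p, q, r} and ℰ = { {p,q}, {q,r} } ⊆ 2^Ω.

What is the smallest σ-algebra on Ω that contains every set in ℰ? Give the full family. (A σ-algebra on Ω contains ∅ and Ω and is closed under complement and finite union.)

Answer: σ(ℰ) = { ∅, {p}, {q}, {r}, {p,q}, {p,r}, {q,r}, Ω }

Check:
Start: ℰ ∪ {∅, Ω} = { ∅, {p,q}, {q,r}, Ω }.
Step 1. New:
  {p}  = complement {q,r}
  {r}  = complement {p,q}
Step 2: +1 →
  {p,r}  = {r} ∪ {p}
Step 3 (1 new):
  {q}  = complement {p,r}
Step 4: closed — nothing new.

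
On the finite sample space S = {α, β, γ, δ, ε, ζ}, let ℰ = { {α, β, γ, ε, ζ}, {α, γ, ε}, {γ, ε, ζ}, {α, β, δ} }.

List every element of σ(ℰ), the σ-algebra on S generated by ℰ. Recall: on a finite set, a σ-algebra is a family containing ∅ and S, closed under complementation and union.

Take S₀ = ℰ ∪ {∅, S} = { {}, {α, β, δ}, {α, γ, ε}, {γ, ε, ζ}, {α, β, γ, ε, ζ}, S }.
Round 1. New:
  {δ}  = ᶜ of {α, β, γ, ε, ζ}
  {β, δ, ζ}  = ᶜ of {α, γ, ε}
  {α, γ, ε, ζ}  = {γ, ε, ζ} ∪ {α, γ, ε}
  {α, β, γ, δ, ε}  = {α, γ, ε} ∪ {α, β, δ}
Round 2 adds 7:
  {ζ}  = ᶜ of {α, β, γ, δ, ε}
  {β, δ}  = ᶜ of {α, γ, ε, ζ}
  {α, β, δ, ζ}  = {β, δ, ζ} ∪ {α, β, δ}
  {α, γ, δ, ε}  = {α, γ, ε} ∪ {δ}
  {γ, δ, ε, ζ}  = {γ, ε, ζ} ∪ {δ}
  {α, γ, δ, ε, ζ}  = {α, γ, ε, ζ} ∪ {δ}
  {β, γ, δ, ε, ζ}  = {β, δ, ζ} ∪ {γ, ε, ζ}
Round 3 (6 new):
  {α}  = ᶜ of {β, γ, δ, ε, ζ}
  {β}  = ᶜ of {α, γ, δ, ε, ζ}
  {α, β}  = ᶜ of {γ, δ, ε, ζ}
  {β, ζ}  = ᶜ of {α, γ, δ, ε}
  {γ, ε}  = ᶜ of {α, β, δ, ζ}
  {δ, ζ}  = {δ} ∪ {ζ}
Round 4: +9 →
  {α, δ}  = {α} ∪ {δ}
  {α, ζ}  = {α} ∪ {ζ}
  {α, β, ζ}  = {α, β} ∪ {β, ζ}
  {α, δ, ζ}  = {α} ∪ {δ, ζ}
  {β, γ, ε}  = {β} ∪ {γ, ε}
  {γ, δ, ε}  = {δ} ∪ {γ, ε}
  {α, β, γ, ε}  = ᶜ of {δ, ζ}
  {β, γ, δ, ε}  = {γ, ε} ∪ {β, δ}
  {β, γ, ε, ζ}  = {β} ∪ {γ, ε, ζ}
Round 5: stable.

Therefore σ(ℰ) = { {}, {α}, {β}, {δ}, {ζ}, {α, β}, {α, δ}, {α, ζ}, {β, δ}, {β, ζ}, {γ, ε}, {δ, ζ}, {α, β, δ}, {α, β, ζ}, {α, γ, ε}, {α, δ, ζ}, {β, γ, ε}, {β, δ, ζ}, {γ, δ, ε}, {γ, ε, ζ}, {α, β, γ, ε}, {α, β, δ, ζ}, {α, γ, δ, ε}, {α, γ, ε, ζ}, {β, γ, δ, ε}, {β, γ, ε, ζ}, {γ, δ, ε, ζ}, {α, β, γ, δ, ε}, {α, β, γ, ε, ζ}, {α, γ, δ, ε, ζ}, {β, γ, δ, ε, ζ}, S } (|σ(ℰ)| = 32).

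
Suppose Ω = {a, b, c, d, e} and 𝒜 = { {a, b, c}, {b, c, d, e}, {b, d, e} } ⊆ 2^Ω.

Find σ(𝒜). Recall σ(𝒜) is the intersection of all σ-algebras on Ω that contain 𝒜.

σ(𝒜) (16 sets): { ∅, {a}, {b}, {c}, {a, b}, {a, c}, {b, c}, {d, e}, {a, b, c}, {a, d, e}, {b, d, e}, {c, d, e}, {a, b, d, e}, {a, c, d, e}, {b, c, d, e}, Ω }

Trace:
Initial family (5 sets): { ∅, {a, b, c}, {b, d, e}, {b, c, d, e}, Ω }.
Step 1: +3 →
  {a}  = Ω∖{b, c, d, e}
  {a, c}  = Ω∖{b, d, e}
  {d, e}  = Ω∖{a, b, c}
Step 2 (3 new):
  {a, d, e}  = {d, e} ∪ {a}
  {a, b, d, e}  = {b, d, e} ∪ {a}
  {a, c, d, e}  = {d, e} ∪ {a, c}
Step 3: 3 new —
  {b}  = Ω∖{a, c, d, e}
  {c}  = Ω∖{a, b, d, e}
  {b, c}  = Ω∖{a, d, e}
Step 4: +2 →
  {a, b}  = {b} ∪ {a}
  {c, d, e}  = {d, e} ∪ {c}
After Step 5 the family is unchanged; done.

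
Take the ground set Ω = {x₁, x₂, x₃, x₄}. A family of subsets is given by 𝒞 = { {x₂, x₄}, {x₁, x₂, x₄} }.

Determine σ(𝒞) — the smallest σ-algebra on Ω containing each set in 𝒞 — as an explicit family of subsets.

Take S₀ = 𝒞 ∪ {∅, Ω} = { {}, {x₂, x₄}, {x₁, x₂, x₄}, Ω }.
Pass 1 adds 2:
  {x₃}  = Ω∖{x₁, x₂, x₄}
  {x₁, x₃}  = Ω∖{x₂, x₄}
  — 6 sets.
Pass 2. New:
  {x₂, x₃, x₄}  = {x₃} ∪ {x₂, x₄}
  — 7 sets.
Pass 3 adds 1:
  {x₁}  = Ω∖{x₂, x₃, x₄}
  — 8 sets.
Pass 4: closed — nothing new.

|σ(𝒞)| = 8.  σ(𝒞) = { {}, {x₁}, {x₃}, {x₁, x₃}, {x₂, x₄}, {x₁, x₂, x₄}, {x₂, x₃, x₄}, Ω }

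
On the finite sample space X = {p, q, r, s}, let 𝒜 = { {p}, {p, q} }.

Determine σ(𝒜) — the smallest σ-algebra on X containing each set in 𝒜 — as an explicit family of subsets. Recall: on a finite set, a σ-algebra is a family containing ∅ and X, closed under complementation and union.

Begin from { {}, {p}, {p, q}, X } (that is, 𝒜 plus ∅ and X).
Pass 1 (2 new):
  {r, s}  = {p, q}ᶜ
  {q, r, s}  = {p}ᶜ
Pass 2 adds 1:
  {p, r, s}  = {r, s} ∪ {p}
Pass 3: +1 →
  {q}  = {p, r, s}ᶜ
Pass 4: no new sets; the family is a σ-algebra.

Therefore σ(𝒜) = { {}, {p}, {q}, {p, q}, {r, s}, {p, r, s}, {q, r, s}, X } (|σ(𝒜)| = 8).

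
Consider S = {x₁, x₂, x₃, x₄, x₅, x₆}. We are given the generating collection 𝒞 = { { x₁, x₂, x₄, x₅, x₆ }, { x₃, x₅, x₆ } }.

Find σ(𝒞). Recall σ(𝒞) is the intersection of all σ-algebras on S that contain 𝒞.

Start: 𝒞 ∪ {∅, S} = { ∅, { x₃, x₅, x₆ }, { x₁, x₂, x₄, x₅, x₆ }, S }.
Iteration 1: +2 →
  { x₃ }  = { x₁, x₂, x₄, x₅, x₆ }ᶜ
  { x₁, x₂, x₄ }  = { x₃, x₅, x₆ }ᶜ
Iteration 2: +1 →
  { x₁, x₂, x₃, x₄ }  = { x₃ } ∪ { x₁, x₂, x₄ }
Iteration 3 adds 1:
  { x₅, x₆ }  = { x₁, x₂, x₃, x₄ }ᶜ
Iteration 4 adds nothing — fixpoint reached.

Therefore σ(𝒞) = { ∅, { x₃ }, { x₅, x₆ }, { x₁, x₂, x₄ }, { x₃, x₅, x₆ }, { x₁, x₂, x₃, x₄ }, { x₁, x₂, x₄, x₅, x₆ }, S } (|σ(𝒞)| = 8).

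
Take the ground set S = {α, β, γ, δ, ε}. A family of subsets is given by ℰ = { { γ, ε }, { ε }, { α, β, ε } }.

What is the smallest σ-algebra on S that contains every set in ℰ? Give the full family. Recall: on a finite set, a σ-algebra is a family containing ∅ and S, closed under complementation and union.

Answer: σ(ℰ) = { {  }, { γ }, { δ }, { ε }, { α, β }, { γ, δ }, { γ, ε }, { δ, ε }, { α, β, γ }, { α, β, δ }, { α, β, ε }, { γ, δ, ε }, { α, β, γ, δ }, { α, β, γ, ε }, { α, β, δ, ε }, S }

Check:
Initial family (5 sets): { {  }, { ε }, { γ, ε }, { α, β, ε }, S }.
Round 1: 4 new —
  { γ, δ }  = { α, β, ε }ᶜ
  { α, β, δ }  = { γ, ε }ᶜ
  { α, β, γ, δ }  = { ε }ᶜ
  { α, β, γ, ε }  = { α, β, ε } ∪ { γ, ε }
  |family| = 9
Round 2 adds 3:
  { δ }  = { α, β, γ, ε }ᶜ
  { γ, δ, ε }  = { γ, δ } ∪ { ε }
  { α, β, δ, ε }  = { α, β, δ } ∪ { ε }
  |family| = 12
Round 3. New:
  { γ }  = { α, β, δ, ε }ᶜ
  { α, β }  = { γ, δ, ε }ᶜ
  { δ, ε }  = { δ } ∪ { ε }
  |family| = 15
Round 4 (1 new):
  { α, β, γ }  = { δ, ε }ᶜ
  |family| = 16
Round 5: no new sets; the family is a σ-algebra.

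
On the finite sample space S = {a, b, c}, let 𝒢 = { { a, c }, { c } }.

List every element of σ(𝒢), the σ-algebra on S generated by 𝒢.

Answer: σ(𝒢) = { {}, { a }, { b }, { c }, { a, b }, { a, c }, { b, c }, S }

Working:
Start: 𝒢 ∪ {∅, S} = { {}, { c }, { a, c }, S }.
Iteration 1 adds 2:
  { b }  = ᶜ of { a, c }
  { a, b }  = ᶜ of { c }
  [6 total]
Iteration 2: +1 →
  { b, c }  = { c } ∪ { b }
  [7 total]
Iteration 3 adds 1:
  { a }  = ᶜ of { b, c }
  [8 total]
Iteration 4: stable.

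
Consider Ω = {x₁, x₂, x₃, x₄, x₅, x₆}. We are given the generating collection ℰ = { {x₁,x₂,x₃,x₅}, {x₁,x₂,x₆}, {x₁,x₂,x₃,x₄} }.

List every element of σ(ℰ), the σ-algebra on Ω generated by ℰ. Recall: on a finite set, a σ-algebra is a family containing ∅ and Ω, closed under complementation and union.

σ(ℰ) = { {}, {x₃}, {x₄}, {x₅}, {x₆}, {x₁,x₂}, {x₃,x₄}, {x₃,x₅}, {x₃,x₆}, {x₄,x₅}, {x₄,x₆}, {x₅,x₆}, {x₁,x₂,x₃}, {x₁,x₂,x₄}, {x₁,x₂,x₅}, {x₁,x₂,x₆}, {x₃,x₄,x₅}, {x₃,x₄,x₆}, {x₃,x₅,x₆}, {x₄,x₅,x₆}, {x₁,x₂,x₃,x₄}, {x₁,x₂,x₃,x₅}, {x₁,x₂,x₃,x₆}, {x₁,x₂,x₄,x₅}, {x₁,x₂,x₄,x₆}, {x₁,x₂,x₅,x₆}, {x₃,x₄,x₅,x₆}, {x₁,x₂,x₃,x₄,x₅}, {x₁,x₂,x₃,x₄,x₆}, {x₁,x₂,x₃,x₅,x₆}, {x₁,x₂,x₄,x₅,x₆}, Ω }

Working:
Start: ℰ ∪ {∅, Ω} = { {}, {x₁,x₂,x₆}, {x₁,x₂,x₃,x₄}, {x₁,x₂,x₃,x₅}, Ω }.
Iteration 1 (6 new):
  {x₄,x₆}  = {x₁,x₂,x₃,x₅}ᶜ
  {x₅,x₆}  = {x₁,x₂,x₃,x₄}ᶜ
  {x₃,x₄,x₅}  = {x₁,x₂,x₆}ᶜ
  {x₁,x₂,x₃,x₄,x₅}  = {x₁,x₂,x₃,x₄} ∪ {x₁,x₂,x₃,x₅}
  {x₁,x₂,x₃,x₄,x₆}  = {x₁,x₂,x₃,x₄} ∪ {x₁,x₂,x₆}
  {x₁,x₂,x₃,x₅,x₆}  = {x₁,x₂,x₆} ∪ {x₁,x₂,x₃,x₅}
Iteration 2: 7 new —
  {x₄}  = {x₁,x₂,x₃,x₅,x₆}ᶜ
  {x₅}  = {x₁,x₂,x₃,x₄,x₆}ᶜ
  {x₆}  = {x₁,x₂,x₃,x₄,x₅}ᶜ
  {x₄,x₅,x₆}  = {x₅,x₆} ∪ {x₄,x₆}
  {x₁,x₂,x₄,x₆}  = {x₁,x₂,x₆} ∪ {x₄,x₆}
  {x₁,x₂,x₅,x₆}  = {x₅,x₆} ∪ {x₁,x₂,x₆}
  {x₃,x₄,x₅,x₆}  = {x₃,x₄,x₅} ∪ {x₅,x₆}
Iteration 3: +6 →
  {x₁,x₂}  = {x₃,x₄,x₅,x₆}ᶜ
  {x₃,x₄}  = {x₁,x₂,x₅,x₆}ᶜ
  {x₃,x₅}  = {x₁,x₂,x₄,x₆}ᶜ
  {x₄,x₅}  = {x₄} ∪ {x₅}
  {x₁,x₂,x₃}  = {x₄,x₅,x₆}ᶜ
  {x₁,x₂,x₄,x₅,x₆}  = {x₁,x₂,x₄,x₆} ∪ {x₅,x₆}
Iteration 4: 7 new —
  {x₃}  = {x₁,x₂,x₄,x₅,x₆}ᶜ
  {x₁,x₂,x₄}  = {x₁,x₂} ∪ {x₄}
  {x₁,x₂,x₅}  = {x₁,x₂} ∪ {x₅}
  {x₃,x₄,x₆}  = {x₃,x₄} ∪ {x₆}
  {x₃,x₅,x₆}  = {x₅,x₆} ∪ {x₃,x₅}
  {x₁,x₂,x₃,x₆}  = {x₄,x₅}ᶜ
  {x₁,x₂,x₄,x₅}  = {x₁,x₂} ∪ {x₄,x₅}
Iteration 5: 1 new —
  {x₃,x₆}  = {x₁,x₂,x₄,x₅}ᶜ
Iteration 6: already closed under ᶜ and ∪.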